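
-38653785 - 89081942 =  -  127735727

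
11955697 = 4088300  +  7867397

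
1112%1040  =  72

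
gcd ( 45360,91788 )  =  12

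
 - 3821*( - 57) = 217797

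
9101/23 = 9101/23=395.70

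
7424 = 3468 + 3956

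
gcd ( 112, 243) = 1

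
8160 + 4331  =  12491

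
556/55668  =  139/13917  =  0.01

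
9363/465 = 3121/155 =20.14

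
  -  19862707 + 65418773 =45556066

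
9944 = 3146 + 6798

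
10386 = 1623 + 8763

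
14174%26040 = 14174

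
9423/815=9423/815 = 11.56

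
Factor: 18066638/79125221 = 2^1*7^ ( - 1)*97^1 *4049^1*491461^(  -  1 ) =785506/3440227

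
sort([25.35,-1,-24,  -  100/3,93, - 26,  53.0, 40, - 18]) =[ - 100/3,-26, - 24  ,- 18, - 1,  25.35, 40, 53.0 , 93 ] 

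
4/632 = 1/158  =  0.01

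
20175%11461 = 8714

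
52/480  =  13/120  =  0.11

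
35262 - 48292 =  - 13030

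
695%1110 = 695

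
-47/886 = -47/886 = -0.05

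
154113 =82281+71832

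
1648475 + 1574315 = 3222790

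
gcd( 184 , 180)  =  4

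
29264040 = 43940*666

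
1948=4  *487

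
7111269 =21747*327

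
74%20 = 14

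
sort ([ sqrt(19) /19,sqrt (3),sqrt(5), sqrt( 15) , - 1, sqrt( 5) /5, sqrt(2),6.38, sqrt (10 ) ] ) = [- 1,  sqrt( 19)/19,sqrt( 5)/5,  sqrt (2), sqrt ( 3), sqrt (5), sqrt( 10) , sqrt(15), 6.38]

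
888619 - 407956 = 480663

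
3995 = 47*85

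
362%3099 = 362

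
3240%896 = 552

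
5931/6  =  988 + 1/2=988.50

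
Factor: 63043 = 23^1*2741^1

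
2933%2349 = 584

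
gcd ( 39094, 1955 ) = 1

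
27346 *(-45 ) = - 1230570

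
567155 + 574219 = 1141374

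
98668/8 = 12333 + 1/2= 12333.50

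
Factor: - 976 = - 2^4*61^1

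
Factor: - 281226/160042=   -3^1 *11^1*4261^1 * 80021^(-1) = -  140613/80021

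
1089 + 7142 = 8231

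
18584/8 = 2323  =  2323.00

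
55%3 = 1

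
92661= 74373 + 18288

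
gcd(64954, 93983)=1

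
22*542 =11924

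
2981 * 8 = 23848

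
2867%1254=359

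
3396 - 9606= - 6210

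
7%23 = 7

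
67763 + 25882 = 93645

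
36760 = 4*9190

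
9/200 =9/200 = 0.04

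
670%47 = 12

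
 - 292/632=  - 73/158 = -0.46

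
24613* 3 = 73839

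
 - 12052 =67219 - 79271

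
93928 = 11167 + 82761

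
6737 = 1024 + 5713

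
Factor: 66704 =2^4 * 11^1 * 379^1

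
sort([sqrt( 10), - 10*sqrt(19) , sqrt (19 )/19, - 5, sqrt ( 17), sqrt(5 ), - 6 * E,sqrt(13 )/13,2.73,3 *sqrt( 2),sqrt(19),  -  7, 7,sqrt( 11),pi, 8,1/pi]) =[  -  10*sqrt ( 19 ), - 6* E, - 7,- 5,sqrt(19)/19 , sqrt(13)/13, 1/pi, sqrt(5),2.73,pi,  sqrt(10 ),sqrt(11),sqrt( 17),3*sqrt(2),sqrt(19 ),7,8]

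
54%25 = 4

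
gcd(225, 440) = 5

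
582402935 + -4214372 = 578188563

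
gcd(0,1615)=1615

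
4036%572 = 32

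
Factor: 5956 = 2^2*1489^1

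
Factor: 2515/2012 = 5/4 = 2^(-2)*5^1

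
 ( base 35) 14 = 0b100111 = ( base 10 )39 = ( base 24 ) 1f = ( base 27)1c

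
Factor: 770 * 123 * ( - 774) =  - 2^2*3^3 * 5^1*7^1*11^1*41^1 * 43^1 = - 73305540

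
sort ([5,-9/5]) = [  -  9/5,5 ] 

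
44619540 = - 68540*( - 651)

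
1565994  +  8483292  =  10049286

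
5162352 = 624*8273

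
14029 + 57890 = 71919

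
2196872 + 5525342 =7722214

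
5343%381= 9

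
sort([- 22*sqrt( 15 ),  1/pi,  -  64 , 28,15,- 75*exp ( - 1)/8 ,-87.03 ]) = [  -  87.03, - 22*sqrt( 15 ),  -  64 , - 75*exp(-1 )/8,1/pi, 15,28] 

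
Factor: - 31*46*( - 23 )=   2^1*23^2*31^1 = 32798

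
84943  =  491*173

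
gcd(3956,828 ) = 92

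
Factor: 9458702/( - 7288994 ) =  - 11^1*191^1 * 2251^1*3644497^ (-1) = - 4729351/3644497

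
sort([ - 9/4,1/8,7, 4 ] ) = [ - 9/4, 1/8, 4, 7] 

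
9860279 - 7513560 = 2346719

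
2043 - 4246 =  - 2203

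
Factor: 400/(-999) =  - 2^4* 3^(-3)*5^2*37^ (-1) 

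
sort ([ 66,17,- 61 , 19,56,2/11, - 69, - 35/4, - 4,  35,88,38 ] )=[ - 69, - 61, - 35/4, - 4, 2/11,17,  19,35, 38 , 56,66,  88 ]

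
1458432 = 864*1688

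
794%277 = 240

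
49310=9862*5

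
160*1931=308960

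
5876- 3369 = 2507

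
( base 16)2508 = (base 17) 1fdb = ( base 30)AG0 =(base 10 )9480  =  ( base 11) 7139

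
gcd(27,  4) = 1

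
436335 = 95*4593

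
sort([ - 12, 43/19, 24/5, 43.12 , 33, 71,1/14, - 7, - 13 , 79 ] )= [ - 13, - 12, - 7,  1/14, 43/19, 24/5 , 33, 43.12 , 71,79]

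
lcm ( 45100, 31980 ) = 1758900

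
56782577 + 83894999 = 140677576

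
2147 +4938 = 7085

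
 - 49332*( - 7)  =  345324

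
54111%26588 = 935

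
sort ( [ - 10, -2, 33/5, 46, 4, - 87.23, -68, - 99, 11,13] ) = [ - 99, - 87.23, - 68, - 10, - 2, 4,33/5,11,13, 46]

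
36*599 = 21564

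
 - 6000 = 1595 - 7595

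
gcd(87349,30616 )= 1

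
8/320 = 1/40 = 0.03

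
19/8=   2 + 3/8 = 2.38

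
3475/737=3475/737=4.72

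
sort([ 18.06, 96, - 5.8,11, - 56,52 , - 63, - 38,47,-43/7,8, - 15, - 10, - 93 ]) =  [  -  93, - 63,  -  56, - 38, - 15,  -  10, - 43/7, - 5.8,8,11,18.06,47,  52,96]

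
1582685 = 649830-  - 932855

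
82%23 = 13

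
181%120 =61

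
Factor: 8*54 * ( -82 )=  - 2^5*3^3*41^1 = -35424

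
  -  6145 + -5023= -11168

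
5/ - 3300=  - 1/660 = -0.00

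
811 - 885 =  - 74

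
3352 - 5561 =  - 2209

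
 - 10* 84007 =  - 840070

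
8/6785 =8/6785 = 0.00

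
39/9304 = 39/9304 = 0.00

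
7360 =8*920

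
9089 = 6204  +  2885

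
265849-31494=234355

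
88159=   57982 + 30177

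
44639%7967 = 4804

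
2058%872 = 314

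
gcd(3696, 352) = 176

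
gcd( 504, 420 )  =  84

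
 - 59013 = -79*747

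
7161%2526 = 2109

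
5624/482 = 11 + 161/241  =  11.67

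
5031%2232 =567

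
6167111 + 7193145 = 13360256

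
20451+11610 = 32061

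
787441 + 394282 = 1181723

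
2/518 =1/259 =0.00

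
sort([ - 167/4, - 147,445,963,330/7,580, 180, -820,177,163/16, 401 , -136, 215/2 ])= [ - 820, - 147, -136, - 167/4, 163/16, 330/7, 215/2, 177,180,401,445,580, 963]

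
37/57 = 37/57 =0.65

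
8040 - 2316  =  5724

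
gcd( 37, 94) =1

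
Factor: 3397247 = 7^1*53^1*9157^1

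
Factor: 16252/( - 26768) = -2^(-2)*7^( - 1 ) * 17^1 = - 17/28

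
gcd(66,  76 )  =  2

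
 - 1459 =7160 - 8619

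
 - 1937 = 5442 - 7379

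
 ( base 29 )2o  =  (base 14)5c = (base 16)52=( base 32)2i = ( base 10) 82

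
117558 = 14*8397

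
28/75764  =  7/18941   =  0.00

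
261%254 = 7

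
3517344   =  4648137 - 1130793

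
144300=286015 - 141715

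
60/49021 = 60/49021  =  0.00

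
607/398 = 1+209/398  =  1.53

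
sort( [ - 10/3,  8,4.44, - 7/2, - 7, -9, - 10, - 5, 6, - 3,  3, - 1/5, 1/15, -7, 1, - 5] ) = [  -  10, - 9 , - 7, - 7,-5, - 5,-7/2, - 10/3,- 3, - 1/5, 1/15, 1, 3 , 4.44,6, 8]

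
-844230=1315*(-642 )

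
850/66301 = 850/66301 = 0.01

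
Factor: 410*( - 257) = - 105370 = - 2^1 * 5^1*41^1*  257^1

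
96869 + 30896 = 127765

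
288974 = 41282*7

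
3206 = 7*458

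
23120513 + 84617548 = 107738061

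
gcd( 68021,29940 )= 1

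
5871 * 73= 428583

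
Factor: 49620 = 2^2*3^1*5^1 * 827^1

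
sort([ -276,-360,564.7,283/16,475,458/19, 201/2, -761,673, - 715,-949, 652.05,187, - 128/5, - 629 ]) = [- 949,-761 ,  -  715, - 629,  -  360,-276,-128/5,283/16, 458/19,201/2,187,  475, 564.7,652.05,673 ] 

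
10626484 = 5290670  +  5335814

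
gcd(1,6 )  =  1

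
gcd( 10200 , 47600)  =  3400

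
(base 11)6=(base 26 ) 6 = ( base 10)6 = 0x6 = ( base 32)6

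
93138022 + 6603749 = 99741771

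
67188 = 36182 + 31006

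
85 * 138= 11730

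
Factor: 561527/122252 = 2^ ( - 2 ) *13^( - 1 )*17^2*29^1  *  67^1*2351^( - 1 )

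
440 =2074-1634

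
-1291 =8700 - 9991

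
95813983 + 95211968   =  191025951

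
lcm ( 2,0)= 0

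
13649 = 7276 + 6373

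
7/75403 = 7/75403 = 0.00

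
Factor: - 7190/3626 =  - 3595/1813 = -5^1* 7^ ( - 2)*37^ ( - 1 )*719^1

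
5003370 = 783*6390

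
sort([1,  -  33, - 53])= [ - 53,-33, 1 ] 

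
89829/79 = 1137 + 6/79 = 1137.08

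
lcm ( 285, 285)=285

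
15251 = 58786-43535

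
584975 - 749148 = - 164173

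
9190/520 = 919/52 =17.67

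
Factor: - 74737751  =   - 11^1 * 6794341^1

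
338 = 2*169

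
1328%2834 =1328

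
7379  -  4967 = 2412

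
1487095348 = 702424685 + 784670663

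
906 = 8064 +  - 7158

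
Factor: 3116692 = 2^2 * 779173^1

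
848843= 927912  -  79069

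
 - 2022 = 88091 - 90113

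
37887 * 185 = 7009095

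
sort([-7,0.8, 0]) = [ - 7, 0,0.8]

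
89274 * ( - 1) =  - 89274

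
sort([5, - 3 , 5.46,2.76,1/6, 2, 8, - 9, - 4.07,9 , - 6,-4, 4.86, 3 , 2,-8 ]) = [ - 9, - 8,-6, - 4.07, - 4, - 3, 1/6,2,2, 2.76, 3, 4.86, 5, 5.46,8,9 ]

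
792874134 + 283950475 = 1076824609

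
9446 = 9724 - 278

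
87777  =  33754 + 54023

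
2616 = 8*327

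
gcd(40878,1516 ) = 2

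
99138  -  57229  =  41909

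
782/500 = 391/250 = 1.56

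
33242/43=33242/43 = 773.07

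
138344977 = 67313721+71031256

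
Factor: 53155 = 5^1*10631^1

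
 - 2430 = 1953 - 4383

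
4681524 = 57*82132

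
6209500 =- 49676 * ( - 125 )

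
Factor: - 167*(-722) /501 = 722/3= 2^1*3^ ( - 1) * 19^2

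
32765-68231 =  -35466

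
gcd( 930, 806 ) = 62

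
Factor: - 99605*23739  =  -3^1*5^1 * 11^1*41^1*193^1*1811^1  =  -  2364523095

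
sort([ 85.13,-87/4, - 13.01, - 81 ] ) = [-81,-87/4, - 13.01,  85.13 ] 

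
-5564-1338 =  -6902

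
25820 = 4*6455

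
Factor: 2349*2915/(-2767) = -3^4* 5^1*11^1*29^1*53^1*2767^( - 1 ) = -6847335/2767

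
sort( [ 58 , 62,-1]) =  [- 1, 58,62]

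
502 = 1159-657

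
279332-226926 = 52406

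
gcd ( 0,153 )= 153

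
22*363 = 7986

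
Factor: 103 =103^1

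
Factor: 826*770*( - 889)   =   - 565421780= - 2^2*5^1 * 7^3*11^1*59^1*127^1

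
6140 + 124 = 6264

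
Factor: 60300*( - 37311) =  - 2^2*3^3*5^2*67^1*12437^1= - 2249853300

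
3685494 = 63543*58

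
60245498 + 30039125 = 90284623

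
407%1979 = 407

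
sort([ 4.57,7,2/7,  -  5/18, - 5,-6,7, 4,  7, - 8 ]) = [ - 8, - 6, - 5, - 5/18,2/7,4,  4.57, 7, 7, 7]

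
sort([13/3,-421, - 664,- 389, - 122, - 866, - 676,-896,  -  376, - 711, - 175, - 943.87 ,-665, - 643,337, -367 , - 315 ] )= [ - 943.87, - 896, - 866, - 711, - 676, - 665, - 664,  -  643, - 421,-389,-376, - 367, - 315, - 175, - 122,13/3,  337] 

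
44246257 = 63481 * 697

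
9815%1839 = 620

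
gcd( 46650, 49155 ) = 15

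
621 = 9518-8897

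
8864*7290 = 64618560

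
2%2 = 0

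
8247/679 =8247/679 = 12.15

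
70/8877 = 70/8877 = 0.01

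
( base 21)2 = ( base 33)2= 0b10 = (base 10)2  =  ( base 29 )2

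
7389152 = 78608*94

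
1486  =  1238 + 248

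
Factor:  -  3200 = -2^7 * 5^2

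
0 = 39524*0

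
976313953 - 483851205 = 492462748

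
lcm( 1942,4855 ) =9710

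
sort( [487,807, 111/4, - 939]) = [ - 939,111/4,487 , 807] 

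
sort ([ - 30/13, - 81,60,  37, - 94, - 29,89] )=[ - 94, - 81, - 29,-30/13, 37,60,89]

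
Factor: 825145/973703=5^1 * 227^1 * 271^(-1)*727^1*3593^( - 1 )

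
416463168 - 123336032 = 293127136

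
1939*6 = 11634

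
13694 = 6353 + 7341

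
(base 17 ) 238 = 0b1001111101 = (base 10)637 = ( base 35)i7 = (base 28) ml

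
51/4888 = 51/4888 = 0.01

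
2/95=2/95 =0.02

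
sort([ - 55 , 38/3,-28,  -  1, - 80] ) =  [ - 80,-55, - 28,  -  1,38/3 ] 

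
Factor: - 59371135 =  - 5^1* 1301^1 * 9127^1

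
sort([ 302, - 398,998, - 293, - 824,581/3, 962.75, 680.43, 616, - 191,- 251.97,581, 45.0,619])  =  [ - 824, - 398, - 293, - 251.97 , - 191, 45.0,581/3 , 302 , 581, 616, 619,680.43, 962.75, 998]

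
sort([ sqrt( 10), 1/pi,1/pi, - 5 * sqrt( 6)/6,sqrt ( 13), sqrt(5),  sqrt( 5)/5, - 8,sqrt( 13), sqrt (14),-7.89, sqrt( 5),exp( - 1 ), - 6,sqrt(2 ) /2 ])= [ -8,- 7.89, - 6, - 5 *sqrt( 6)/6, 1/pi, 1/pi,exp( - 1), sqrt( 5)/5,sqrt( 2 )/2,sqrt( 5 ),sqrt(5 ),sqrt( 10 ),sqrt (13), sqrt( 13), sqrt( 14 )]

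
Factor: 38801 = 7^1 * 23^1*241^1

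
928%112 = 32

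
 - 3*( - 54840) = 164520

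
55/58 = 55/58 = 0.95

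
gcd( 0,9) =9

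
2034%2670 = 2034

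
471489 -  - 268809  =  740298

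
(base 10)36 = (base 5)121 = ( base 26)1A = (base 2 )100100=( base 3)1100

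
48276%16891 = 14494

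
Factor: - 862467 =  - 3^1 * 19^1*15131^1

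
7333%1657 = 705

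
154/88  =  1 + 3/4  =  1.75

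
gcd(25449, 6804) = 3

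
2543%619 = 67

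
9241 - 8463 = 778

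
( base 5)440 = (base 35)3F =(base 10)120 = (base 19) 66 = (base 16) 78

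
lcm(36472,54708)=109416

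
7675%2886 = 1903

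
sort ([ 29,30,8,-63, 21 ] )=[ - 63,  8,21,29, 30 ]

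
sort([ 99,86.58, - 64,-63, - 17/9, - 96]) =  [ - 96, - 64, - 63,-17/9,86.58, 99 ] 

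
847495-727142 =120353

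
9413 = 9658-245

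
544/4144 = 34/259 = 0.13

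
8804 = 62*142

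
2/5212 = 1/2606   =  0.00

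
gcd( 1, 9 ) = 1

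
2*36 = 72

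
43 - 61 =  - 18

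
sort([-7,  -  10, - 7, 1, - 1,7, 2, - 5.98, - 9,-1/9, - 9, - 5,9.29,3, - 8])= [ - 10 , - 9, - 9, - 8 , - 7 , - 7, -5.98,-5,  -  1, - 1/9,1,  2, 3,7,9.29]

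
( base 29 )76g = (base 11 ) 4625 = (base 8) 13675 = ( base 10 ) 6077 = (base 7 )23501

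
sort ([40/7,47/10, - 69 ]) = [-69, 47/10,  40/7]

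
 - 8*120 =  - 960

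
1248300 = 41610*30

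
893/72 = 12+29/72= 12.40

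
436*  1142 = 497912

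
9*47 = 423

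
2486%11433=2486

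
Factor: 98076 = 2^2*3^1*11^1*743^1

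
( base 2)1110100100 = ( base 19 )2b1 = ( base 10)932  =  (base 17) 33E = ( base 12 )658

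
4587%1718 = 1151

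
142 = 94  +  48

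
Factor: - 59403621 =-3^1*19801207^1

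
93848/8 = 11731 = 11731.00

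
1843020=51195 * 36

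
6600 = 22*300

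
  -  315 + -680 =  - 995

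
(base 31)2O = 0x56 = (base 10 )86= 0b1010110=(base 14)62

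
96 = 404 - 308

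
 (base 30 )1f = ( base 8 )55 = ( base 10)45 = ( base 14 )33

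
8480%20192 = 8480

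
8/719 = 8/719  =  0.01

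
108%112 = 108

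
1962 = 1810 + 152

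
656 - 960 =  - 304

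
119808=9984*12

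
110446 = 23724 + 86722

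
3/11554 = 3/11554=0.00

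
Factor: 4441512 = 2^3*3^1*185063^1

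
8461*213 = 1802193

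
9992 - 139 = 9853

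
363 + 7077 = 7440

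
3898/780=1949/390= 5.00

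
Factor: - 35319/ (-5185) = 3^1*5^( - 1)*17^(-1 ) * 193^1 = 579/85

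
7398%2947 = 1504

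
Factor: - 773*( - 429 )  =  331617=3^1*11^1*13^1*773^1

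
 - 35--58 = 23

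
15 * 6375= 95625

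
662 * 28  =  18536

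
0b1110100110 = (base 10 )934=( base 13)56B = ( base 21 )22A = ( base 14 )4AA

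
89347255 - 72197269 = 17149986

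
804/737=1 + 1/11 =1.09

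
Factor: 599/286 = 2^( - 1 )*11^(-1 )*13^( - 1 )*599^1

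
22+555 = 577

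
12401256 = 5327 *2328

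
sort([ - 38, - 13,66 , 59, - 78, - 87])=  [  -  87, - 78, - 38 , - 13,59,66]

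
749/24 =31 + 5/24 = 31.21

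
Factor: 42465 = 3^1*5^1*19^1*149^1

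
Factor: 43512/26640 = 49/30 = 2^( - 1 ) * 3^( - 1)*5^( -1)*7^2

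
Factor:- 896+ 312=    - 2^3*73^1   =  - 584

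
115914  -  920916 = -805002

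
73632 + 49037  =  122669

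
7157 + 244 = 7401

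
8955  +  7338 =16293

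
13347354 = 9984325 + 3363029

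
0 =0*7843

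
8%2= 0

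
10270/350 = 1027/35  =  29.34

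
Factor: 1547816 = 2^3*17^1*19^1 * 599^1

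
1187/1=1187 = 1187.00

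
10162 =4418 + 5744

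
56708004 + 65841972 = 122549976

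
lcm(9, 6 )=18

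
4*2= 8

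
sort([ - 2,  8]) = [ - 2,8]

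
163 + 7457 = 7620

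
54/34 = 27/17 =1.59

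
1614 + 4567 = 6181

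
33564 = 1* 33564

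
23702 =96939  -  73237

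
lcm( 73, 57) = 4161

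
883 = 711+172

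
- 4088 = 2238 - 6326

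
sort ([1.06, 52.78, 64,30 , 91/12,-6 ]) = [ - 6,1.06, 91/12,30, 52.78, 64 ] 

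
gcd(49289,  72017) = 1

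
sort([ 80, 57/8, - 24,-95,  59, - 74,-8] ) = [ - 95,-74, - 24,-8, 57/8, 59,80]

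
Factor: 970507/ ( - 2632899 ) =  - 3^( - 1) * 67^(-1) * 241^1*4027^1*13099^( - 1 ) 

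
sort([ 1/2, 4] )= [ 1/2 , 4 ]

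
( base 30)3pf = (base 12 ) 2009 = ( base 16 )d89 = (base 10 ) 3465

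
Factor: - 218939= - 7^1* 31277^1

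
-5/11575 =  - 1/2315 = - 0.00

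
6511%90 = 31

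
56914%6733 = 3050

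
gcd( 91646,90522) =2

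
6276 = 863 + 5413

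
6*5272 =31632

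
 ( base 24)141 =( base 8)1241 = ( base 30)md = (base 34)JR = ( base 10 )673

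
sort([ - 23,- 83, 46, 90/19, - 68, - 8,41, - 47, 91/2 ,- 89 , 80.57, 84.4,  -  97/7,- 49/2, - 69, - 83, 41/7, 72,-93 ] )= [ - 93,- 89 ,-83 ,- 83, - 69 ,- 68, - 47, - 49/2, - 23,-97/7, -8, 90/19, 41/7, 41, 91/2,46, 72,80.57, 84.4]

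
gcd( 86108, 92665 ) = 1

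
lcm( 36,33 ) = 396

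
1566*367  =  574722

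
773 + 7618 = 8391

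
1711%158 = 131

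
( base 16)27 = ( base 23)1g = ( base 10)39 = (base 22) 1h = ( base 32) 17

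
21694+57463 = 79157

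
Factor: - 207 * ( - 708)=2^2*3^3* 23^1*59^1 = 146556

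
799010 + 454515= 1253525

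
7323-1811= 5512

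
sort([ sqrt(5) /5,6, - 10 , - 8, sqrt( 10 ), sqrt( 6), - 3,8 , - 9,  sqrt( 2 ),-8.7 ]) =[ - 10, - 9,-8.7,-8, -3 , sqrt(5 )/5,  sqrt (2 ),sqrt( 6), sqrt(10 ),6,  8 ] 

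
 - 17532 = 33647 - 51179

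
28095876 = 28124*999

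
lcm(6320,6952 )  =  69520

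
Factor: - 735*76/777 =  - 2^2*5^1* 7^1*19^1*37^ (-1 )  =  - 2660/37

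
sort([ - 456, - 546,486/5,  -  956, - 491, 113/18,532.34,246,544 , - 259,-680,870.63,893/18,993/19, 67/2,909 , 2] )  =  [ - 956, - 680, - 546, - 491, - 456, - 259, 2,113/18,67/2, 893/18,993/19,486/5,246,532.34, 544,870.63,909 ] 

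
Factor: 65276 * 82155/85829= 5362749780/85829 = 2^2 * 3^1*5^1*5477^1 * 16319^1* 85829^( - 1)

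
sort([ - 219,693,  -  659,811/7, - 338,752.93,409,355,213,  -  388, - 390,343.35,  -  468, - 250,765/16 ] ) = [ - 659,  -  468, - 390, - 388, - 338, - 250, - 219,765/16,811/7 , 213,343.35,355 , 409, 693,752.93] 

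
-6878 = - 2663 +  - 4215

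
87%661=87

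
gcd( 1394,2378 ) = 82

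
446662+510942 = 957604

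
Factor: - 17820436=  - 2^2*1879^1 * 2371^1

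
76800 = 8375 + 68425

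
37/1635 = 37/1635 = 0.02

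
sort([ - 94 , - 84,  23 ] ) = [ -94, -84 , 23] 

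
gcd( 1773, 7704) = 9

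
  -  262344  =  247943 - 510287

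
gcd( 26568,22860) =36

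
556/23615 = 556/23615=0.02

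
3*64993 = 194979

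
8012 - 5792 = 2220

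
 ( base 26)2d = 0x41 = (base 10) 65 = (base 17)3E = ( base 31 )23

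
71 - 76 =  - 5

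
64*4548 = 291072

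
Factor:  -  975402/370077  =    -  2^1*3^6 *223^1*281^ ( - 1)*439^ ( - 1 ) = - 325134/123359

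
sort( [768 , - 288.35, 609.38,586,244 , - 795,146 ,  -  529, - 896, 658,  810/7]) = [ - 896, - 795, - 529, - 288.35,810/7 , 146,244, 586,609.38,658, 768]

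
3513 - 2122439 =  - 2118926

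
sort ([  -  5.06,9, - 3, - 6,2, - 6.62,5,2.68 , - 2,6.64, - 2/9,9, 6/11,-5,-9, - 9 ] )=[ - 9, - 9, - 6.62, -6, - 5.06, - 5, - 3, - 2,  -  2/9, 6/11,2, 2.68,5 , 6.64 , 9, 9]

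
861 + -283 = 578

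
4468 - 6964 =-2496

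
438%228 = 210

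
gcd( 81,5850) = 9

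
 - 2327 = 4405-6732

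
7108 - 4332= 2776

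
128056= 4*32014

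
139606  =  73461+66145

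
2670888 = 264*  10117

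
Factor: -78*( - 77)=2^1*3^1 * 7^1*11^1* 13^1 = 6006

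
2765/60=553/12 = 46.08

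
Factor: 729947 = 729947^1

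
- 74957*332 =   -  24885724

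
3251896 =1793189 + 1458707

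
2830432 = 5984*473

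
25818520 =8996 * 2870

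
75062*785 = 58923670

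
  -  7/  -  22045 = 7/22045 = 0.00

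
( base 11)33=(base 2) 100100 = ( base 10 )36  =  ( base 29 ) 17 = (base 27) 19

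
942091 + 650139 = 1592230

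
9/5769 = 1/641= 0.00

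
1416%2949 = 1416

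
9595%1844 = 375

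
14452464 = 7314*1976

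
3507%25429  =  3507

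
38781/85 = 456 + 21/85 = 456.25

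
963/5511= 321/1837 = 0.17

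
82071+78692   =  160763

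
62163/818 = 75 + 813/818 = 75.99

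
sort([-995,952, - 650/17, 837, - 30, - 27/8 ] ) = [ - 995,-650/17, - 30, - 27/8, 837,952 ]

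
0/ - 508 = 0/1 = - 0.00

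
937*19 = 17803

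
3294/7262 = 1647/3631 = 0.45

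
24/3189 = 8/1063 =0.01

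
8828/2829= 3 + 341/2829 = 3.12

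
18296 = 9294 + 9002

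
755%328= 99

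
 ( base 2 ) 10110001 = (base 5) 1202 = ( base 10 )177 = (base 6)453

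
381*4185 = 1594485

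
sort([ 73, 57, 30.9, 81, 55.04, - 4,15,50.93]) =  [ - 4,15 , 30.9, 50.93,55.04 , 57,73,81]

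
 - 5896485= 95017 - 5991502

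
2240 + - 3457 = -1217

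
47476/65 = 3652/5 = 730.40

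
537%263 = 11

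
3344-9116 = - 5772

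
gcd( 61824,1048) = 8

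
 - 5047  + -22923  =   - 27970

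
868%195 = 88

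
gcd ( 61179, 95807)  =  1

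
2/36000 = 1/18000 = 0.00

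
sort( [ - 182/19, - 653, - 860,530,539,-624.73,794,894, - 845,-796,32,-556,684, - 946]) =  [-946,  -  860,-845, - 796,  -  653,-624.73, - 556, -182/19 , 32, 530,539 , 684, 794 , 894] 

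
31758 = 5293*6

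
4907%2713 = 2194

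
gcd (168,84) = 84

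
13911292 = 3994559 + 9916733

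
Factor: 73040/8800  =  2^(-1) * 5^( - 1)*83^1 = 83/10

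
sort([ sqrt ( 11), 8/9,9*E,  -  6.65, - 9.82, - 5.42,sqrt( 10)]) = [-9.82, - 6.65, - 5.42, 8/9,  sqrt( 10), sqrt( 11) , 9*E] 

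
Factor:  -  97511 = -97511^1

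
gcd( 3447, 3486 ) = 3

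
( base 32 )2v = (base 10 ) 95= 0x5F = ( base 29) 38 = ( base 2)1011111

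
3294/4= 1647/2 =823.50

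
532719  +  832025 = 1364744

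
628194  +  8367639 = 8995833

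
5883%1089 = 438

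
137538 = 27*5094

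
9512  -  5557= 3955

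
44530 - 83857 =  - 39327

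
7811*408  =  3186888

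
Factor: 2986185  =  3^1*5^1*227^1*877^1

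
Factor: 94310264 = 2^3*11788783^1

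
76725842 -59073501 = 17652341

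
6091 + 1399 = 7490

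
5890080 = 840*7012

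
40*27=1080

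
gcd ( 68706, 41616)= 18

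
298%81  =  55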